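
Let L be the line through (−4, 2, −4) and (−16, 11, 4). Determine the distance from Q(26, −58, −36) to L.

30

A direction vector is d = (−12, 9, 8).
AP = (30, −60, −32); AP·d = -1156, |AP|² = 5524, |d|² = 289.
distance² = |AP|² − (AP·d)²/|d|² = 5524 − 1336336/289 = 900, so the distance is 30.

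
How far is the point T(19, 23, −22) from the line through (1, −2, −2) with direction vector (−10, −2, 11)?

Direction vector d = (−10, −2, 11).
AP = (18, 25, −20); AP·d = -450, |AP|² = 1349, |d|² = 225.
distance² = |AP|² − (AP·d)²/|d|² = 1349 − 202500/225 = 449, so the distance is √449.

√449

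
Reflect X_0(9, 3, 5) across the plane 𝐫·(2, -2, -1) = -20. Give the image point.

(-3, 15, 11)

With n = (2, -2, -1), the signed offset is (n·X_0 − (-20))/|n|² = 27/9 = 3.
X_0' = X_0 − 2t·n = (9, 3, 5) − 6·(2, -2, -1) = (-3, 15, 11).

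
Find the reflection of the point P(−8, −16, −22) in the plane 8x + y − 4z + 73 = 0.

(-24, -18, -14)

n = (8, 1, −4), |n|² = 81, n·P − (-73) = 81, so t = 81/81 = 1.
Foot F = P − 1·n = (−16, −17, −18); the reflection is 2F − P = (−24, −18, −14).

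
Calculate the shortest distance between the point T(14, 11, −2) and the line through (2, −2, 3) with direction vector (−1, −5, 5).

√134

Direction vector d = (−1, −5, 5).
AP = (12, 13, −5); AP·d = -102, |AP|² = 338, |d|² = 51.
distance² = |AP|² − (AP·d)²/|d|² = 338 − 10404/51 = 134, so the distance is √134.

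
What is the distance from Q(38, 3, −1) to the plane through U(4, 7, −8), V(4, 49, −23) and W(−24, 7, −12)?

UV = (0, 42, −15) and UW = (−28, 0, −4), so a normal is n = UV × UW = (−168, 420, 1176).
d = |(-168)·38 + 420·3 + 1176·(-1) − (-7140)| / √(28224 + 176400 + 1382976) = |840| / 1260 = 2/3.

2/3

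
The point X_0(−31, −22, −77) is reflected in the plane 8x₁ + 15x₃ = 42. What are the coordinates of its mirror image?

With n = (8, 0, 15), the signed offset is (n·X_0 − 42)/|n|² = -1445/289 = -5.
X_0' = X_0 − 2t·n = (−31, −22, −77) − (-10)·(8, 0, 15) = (49, −22, 73).

(49, -22, 73)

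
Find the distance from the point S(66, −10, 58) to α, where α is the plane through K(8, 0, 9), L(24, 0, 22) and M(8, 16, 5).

10/21

KL = (16, 0, 13) and KM = (0, 16, −4), so a normal is n = KL × KM = (−208, 64, 256).
d = |(-208)·66 + 64·(-10) + 256·58 − 640| / √(43264 + 4096 + 65536) = |-160| / 336 = 10/21.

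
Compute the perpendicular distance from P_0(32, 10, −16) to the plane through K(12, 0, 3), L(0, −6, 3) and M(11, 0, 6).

KL = (−12, −6, 0) and KM = (−1, 0, 3), so a normal is n = KL × KM = (−18, 36, −6).
d = |(-18)·32 + 36·10 + (-6)·(-16) − (-234)| / √(324 + 1296 + 36) = |114| / (6√46) = 19√46/46.

19/√46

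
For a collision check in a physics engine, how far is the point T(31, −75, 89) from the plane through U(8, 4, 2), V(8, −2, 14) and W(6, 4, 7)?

UV = (0, −6, 12) and UW = (−2, 0, 5), so a normal is n = UV × UW = (−30, −24, −12).
Then n·(31, −75, 89) − (−360) = 162.
|n| = √(900 + 576 + 144) = 18√5, so the distance is |162|/(18√5) = 9/√5.

9/√5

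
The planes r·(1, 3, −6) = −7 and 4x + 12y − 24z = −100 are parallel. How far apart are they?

18/√46

Divide the second equation by 4 to match normals: x + 3y − 6z = -25.
Both planes have normal n = (1, 3, −6), |n| = √46. Any point on the first plane is at distance |(-25) − (-7)|/|n| = 18/√46 = 9√46/23 from the second.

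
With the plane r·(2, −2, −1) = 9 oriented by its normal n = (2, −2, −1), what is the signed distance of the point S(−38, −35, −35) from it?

20/3

n·S − 9 = 20.
|n| = 3, so the signed distance is 20/3.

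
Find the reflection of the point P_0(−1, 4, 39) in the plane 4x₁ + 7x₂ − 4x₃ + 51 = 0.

(7, 18, 31)

n = (4, 7, −4), |n|² = 81, n·P_0 − (-51) = -81, so t = -81/81 = -1.
Foot F = P_0 − (-1)·n = (3, 11, 35); the reflection is 2F − P_0 = (7, 18, 31).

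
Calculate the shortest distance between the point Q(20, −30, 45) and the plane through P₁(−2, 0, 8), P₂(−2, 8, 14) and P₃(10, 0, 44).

2

P₁P₂ = (0, 8, 6) and P₁P₃ = (12, 0, 36), so a normal is n = P₁P₂ × P₁P₃ = (288, 72, −96).
Then n·(20, −30, 45) − (−1344) = 624.
|n| = √(82944 + 5184 + 9216) = 312, so the distance is |624|/312 = 2.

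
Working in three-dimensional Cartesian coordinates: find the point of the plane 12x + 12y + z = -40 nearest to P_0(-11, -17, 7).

(1, -5, 8)

n = (12, 12, 1), |n|² = 289, and n·P_0 − (-40) = -289.
t = -289/289 = -1, so the foot is P_0 − t·n = (-11, -17, 7) − (-1)·(12, 12, 1) = (1, -5, 8).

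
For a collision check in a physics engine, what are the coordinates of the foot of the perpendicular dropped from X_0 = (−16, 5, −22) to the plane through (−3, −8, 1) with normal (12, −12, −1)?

(-4, -7, -23)

n = (12, −12, −1), |n|² = 289, and n·X_0 − 59 = -289.
t = -289/289 = -1, so the foot is X_0 − t·n = (−16, 5, −22) − (-1)·(12, −12, −1) = (−4, −7, −23).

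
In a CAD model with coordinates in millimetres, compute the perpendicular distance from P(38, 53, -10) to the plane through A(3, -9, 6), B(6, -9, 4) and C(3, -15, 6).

AB = (3, 0, -2) and AC = (0, -6, 0), so a normal is n = AB × AC = (-12, 0, -18).
Then n·(38, 53, -10) - (-144) = -132.
|n| = √(144 + 0 + 324) = 6√13, so the distance is |-132|/(6√13) = 22/√13.

22/√13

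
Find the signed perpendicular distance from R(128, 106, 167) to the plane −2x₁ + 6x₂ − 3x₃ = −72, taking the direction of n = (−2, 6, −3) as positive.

-7

n·R − (-72) = -49.
|n| = 7, so the signed distance is -49/7 = -7.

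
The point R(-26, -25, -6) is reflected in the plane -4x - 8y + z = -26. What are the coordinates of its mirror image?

(6, 39, -14)

With n = (-4, -8, 1), the signed offset is (n·R − (-26))/|n|² = 324/81 = 4.
R' = R − 2t·n = (-26, -25, -6) − 8·(-4, -8, 1) = (6, 39, -14).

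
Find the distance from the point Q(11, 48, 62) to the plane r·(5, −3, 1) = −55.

Normal vector n = (5, −3, 1), and n·(11, 48, 62) − (−55) = 28.
|n| = √(25 + 9 + 1) = √35, so the distance is |28|/√35 = 28/√35.

28/√35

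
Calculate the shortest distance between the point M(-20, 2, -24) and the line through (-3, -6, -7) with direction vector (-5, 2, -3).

Direction vector d = (-5, 2, -3).
AP = (-17, 8, -17); AP·d = 152, |AP|² = 642, |d|² = 38.
distance² = |AP|² − (AP·d)²/|d|² = 642 − 23104/38 = 34, so the distance is √34.

√34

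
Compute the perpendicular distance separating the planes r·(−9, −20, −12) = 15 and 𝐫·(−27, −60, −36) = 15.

Divide the second equation by 3 to match normals: −9x − 20y − 12z = 5.
Both planes have normal n = (−9, −20, −12), |n| = 25. Any point on the first plane is at distance |5 − 15|/|n| = 10/25 = 2/5 from the second.

2/5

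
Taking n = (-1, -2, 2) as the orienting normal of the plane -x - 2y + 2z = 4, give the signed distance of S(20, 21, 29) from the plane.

n·S − 4 = -8.
|n| = 3, so the signed distance is -8/3.

-8/3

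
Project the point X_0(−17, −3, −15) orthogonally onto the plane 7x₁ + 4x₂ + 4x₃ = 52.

(4, 9, -3)

n = (7, 4, 4), |n|² = 81, and n·X_0 − 52 = -243.
t = -243/81 = -3, so the foot is X_0 − t·n = (−17, −3, −15) − (-3)·(7, 4, 4) = (4, 9, −3).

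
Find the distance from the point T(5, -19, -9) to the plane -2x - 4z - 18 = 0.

4√5/5

Normal vector n = (-2, 0, -4), and n·(5, -19, -9) - 18 = 8.
|n| = √(4 + 0 + 16) = 2√5, so the distance is |8|/(2√5) = 4√5/5.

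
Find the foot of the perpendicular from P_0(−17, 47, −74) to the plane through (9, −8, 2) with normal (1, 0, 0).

The perpendicular from P_0 has direction n = (1, 0, 0): r = (−17, 47, −74) + λ(1, 0, 0).
Substitute into the plane: n·(P_0 + λn) = 9 gives -17 + 1λ = 9, so λ = 26.
Foot = (−17, 47, −74) + 26·(1, 0, 0) = (9, 47, −74).

(9, 47, -74)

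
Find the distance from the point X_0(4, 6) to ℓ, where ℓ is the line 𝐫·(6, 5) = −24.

78/√61

The normal to the line is n = (6, 5) with |n| = √61.
|n·X_0 − (-24)| = |54 − (-24)| = 78, so the distance is 78/√61 = 78√61/61.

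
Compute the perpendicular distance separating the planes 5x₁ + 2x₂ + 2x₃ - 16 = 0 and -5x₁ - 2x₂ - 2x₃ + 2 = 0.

14√33/33

Divide the second equation by -1 to match normals: 5x₁ + 2x₂ + 2x₃ = 2.
With common normal n = (5, 2, 2) (|n| = √33), the distance is |16 − 2|/|n| = 14/√33.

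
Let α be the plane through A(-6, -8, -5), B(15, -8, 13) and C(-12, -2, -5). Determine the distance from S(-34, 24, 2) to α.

AB = (21, 0, 18) and AC = (-6, 6, 0), so a normal is n = AB × AC = (-108, -108, 126).
d = |(-108)·(-34) + (-108)·24 + 126·2 − 882| / √(11664 + 11664 + 15876) = |450| / 198 = 25/11.

25/11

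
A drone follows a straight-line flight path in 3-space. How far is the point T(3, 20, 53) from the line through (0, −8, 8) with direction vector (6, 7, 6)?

Direction vector d = (6, 7, 6).
AP = (3, 28, 45), and AP × d = (−147, 252, −147).
|AP × d|² = 106722 and |d|² = 121, so the distance is √(106722/121) = √882 = 21√2.

21√2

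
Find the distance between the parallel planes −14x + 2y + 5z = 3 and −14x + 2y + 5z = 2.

With common normal n = (−14, 2, 5) (|n| = 15), the distance is |3 − 2|/|n| = 1/15.

1/15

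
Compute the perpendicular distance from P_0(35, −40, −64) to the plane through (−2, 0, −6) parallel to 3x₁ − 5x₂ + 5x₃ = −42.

21/√59

Parallel planes share the normal n = (3, −5, 5); since (−2, 0, −6) lies on the plane, its equation is 3x₁ − 5x₂ + 5x₃ = -36.
d = |3·35 + (-5)·(-40) + 5·(-64) − (-36)| / √(9 + 25 + 25) = |21| / √59 = 21/√59.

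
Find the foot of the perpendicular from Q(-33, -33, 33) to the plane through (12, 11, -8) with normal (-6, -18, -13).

The perpendicular from Q has direction n = (-6, -18, -13): r = (-33, -33, 33) + λ(-6, -18, -13).
Substitute into the plane: n·(Q + λn) = -166 gives 363 + 529λ = -166, so λ = -1.
Foot = (-33, -33, 33) + (-1)·(-6, -18, -13) = (-27, -15, 46).

(-27, -15, 46)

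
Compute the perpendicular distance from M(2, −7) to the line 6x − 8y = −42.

The normal to the line is n = (6, −8) with |n| = 10.
|n·M − (-42)| = |68 − (-42)| = 110, so the distance is 110/10 = 11.

11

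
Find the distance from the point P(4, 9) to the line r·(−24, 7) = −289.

256/25

The normal to the line is n = (−24, 7) with |n| = 25.
|n·P − (-289)| = |-33 − (-289)| = 256, so the distance is 256/25.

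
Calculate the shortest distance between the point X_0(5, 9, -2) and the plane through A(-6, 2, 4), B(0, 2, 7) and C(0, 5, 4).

AB = (6, 0, 3) and AC = (6, 3, 0), so a normal is n = AB × AC = (-9, 18, 18).
Then n·(5, 9, -2) - 162 = -81.
|n| = √(81 + 324 + 324) = 27, so the distance is |-81|/27 = 3.

3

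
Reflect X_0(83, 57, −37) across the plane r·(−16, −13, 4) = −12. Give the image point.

n = (−16, −13, 4), |n|² = 441, n·X_0 − (-12) = -2205, so t = -2205/441 = -5.
Foot F = X_0 − (-5)·n = (3, −8, −17); the reflection is 2F − X_0 = (−77, −73, 3).

(-77, -73, 3)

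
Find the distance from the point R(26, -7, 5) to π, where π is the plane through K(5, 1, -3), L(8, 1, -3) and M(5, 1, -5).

KL = (3, 0, 0) and KM = (0, 0, -2), so a normal is n = KL × KM = (0, 6, 0).
n = (0, 6, 0); n·P − 6 = -48; |n| = 6; distance = 48/6 = 8.

8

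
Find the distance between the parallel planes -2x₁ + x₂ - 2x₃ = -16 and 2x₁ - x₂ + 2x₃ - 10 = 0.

2

Divide the second equation by -1 to match normals: -2x₁ + x₂ - 2x₃ = -10.
Both planes have normal n = (-2, 1, -2), |n| = 3. Any point on the first plane is at distance |(-10) − (-16)|/|n| = 6/3 = 2 from the second.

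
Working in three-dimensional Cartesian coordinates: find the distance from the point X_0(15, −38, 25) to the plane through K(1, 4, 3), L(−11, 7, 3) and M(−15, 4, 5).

KL = (−12, 3, 0) and KM = (−16, 0, 2), so a normal is n = KL × KM = (6, 24, 48).
Then n·(15, −38, 25) − 246 = 132.
|n| = √(36 + 576 + 2304) = 54, so the distance is |132|/54 = 22/9.

22/9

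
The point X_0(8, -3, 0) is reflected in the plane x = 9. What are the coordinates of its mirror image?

(10, -3, 0)

With n = (1, 0, 0), the signed offset is (n·X_0 − 9)/|n|² = -1/1 = -1.
X_0' = X_0 − 2t·n = (8, -3, 0) − (-2)·(1, 0, 0) = (10, -3, 0).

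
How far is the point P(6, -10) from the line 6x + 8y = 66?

11

d = |6·6 + 8·(-10) − 66| / √(36 + 64) = |-110|/10 = 11.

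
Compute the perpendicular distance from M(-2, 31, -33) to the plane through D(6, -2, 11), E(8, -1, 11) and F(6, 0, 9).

DE = (2, 1, 0) and DF = (0, 2, -2), so a normal is n = DE × DF = (-2, 4, 4).
Then n·(-2, 31, -33) - 24 = -28.
|n| = √(4 + 16 + 16) = 6, so the distance is |-28|/6 = 14/3.

14/3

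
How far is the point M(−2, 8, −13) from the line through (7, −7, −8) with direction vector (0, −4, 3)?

√106

Direction vector d = (0, −4, 3).
AP = (−9, 15, −5), and AP × d = (25, 27, 36).
|AP × d|² = 2650 and |d|² = 25, so the distance is √(2650/25) = √106.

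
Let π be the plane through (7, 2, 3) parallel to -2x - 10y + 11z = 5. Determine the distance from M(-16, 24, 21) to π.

Parallel planes share the normal n = (-2, -10, 11); since (7, 2, 3) lies on the plane, its equation is -2x - 10y + 11z = -1.
d = |(-2)·(-16) + (-10)·24 + 11·21 − (-1)| / √(4 + 100 + 121) = |24| / 15 = 8/5.

8/5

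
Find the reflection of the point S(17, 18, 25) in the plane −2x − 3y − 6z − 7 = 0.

(-3, -12, -35)

n = (−2, −3, −6), |n|² = 49, n·S − 7 = -245, so t = -245/49 = -5.
Foot F = S − (-5)·n = (7, 3, −5); the reflection is 2F − S = (−3, −12, −35).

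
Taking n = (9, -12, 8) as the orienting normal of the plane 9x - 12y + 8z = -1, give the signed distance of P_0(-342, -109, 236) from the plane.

7

n·P_0 − (-1) = 119.
|n| = 17, so the signed distance is 119/17 = 7.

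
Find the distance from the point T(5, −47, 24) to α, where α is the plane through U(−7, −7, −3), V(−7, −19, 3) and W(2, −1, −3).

UV = (0, −12, 6) and UW = (9, 6, 0), so a normal is n = UV × UW = (−36, 54, 108).
d = |(-36)·5 + 54·(-47) + 108·24 − (-450)| / √(1296 + 2916 + 11664) = |324| / 126 = 18/7.

18/7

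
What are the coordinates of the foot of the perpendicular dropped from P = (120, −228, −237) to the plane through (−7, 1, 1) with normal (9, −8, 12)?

n = (9, −8, 12), |n|² = 289, and n·P − (-59) = 119.
t = 119/289 = 7/17, so the foot is P − t·n = (120, −228, −237) − (7/17)·(9, −8, 12) = (1977/17, −3820/17, −4113/17).

(1977/17, -3820/17, -4113/17)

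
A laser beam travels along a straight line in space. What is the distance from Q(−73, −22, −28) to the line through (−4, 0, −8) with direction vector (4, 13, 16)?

√3881

Direction vector d = (4, 13, 16).
AP = (−69, −22, −20), and AP × d = (−92, 1024, −809).
|AP × d|² = 1711521 and |d|² = 441, so the distance is √(1711521/441) = √3881.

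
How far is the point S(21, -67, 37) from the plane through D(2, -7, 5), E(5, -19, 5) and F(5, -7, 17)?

8√2/3

DE = (3, -12, 0) and DF = (3, 0, 12), so a normal is n = DE × DF = (-144, -36, 36).
n = (-144, -36, 36); n·P − 144 = 576; |n| = 108√2; distance = 576/(108√2) = 8√2/3.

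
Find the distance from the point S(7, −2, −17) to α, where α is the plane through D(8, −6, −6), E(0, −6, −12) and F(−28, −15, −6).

DE = (−8, 0, −6) and DF = (−36, −9, 0), so a normal is n = DE × DF = (−54, 216, 72).
d = |(-54)·7 + 216·(-2) + 72·(-17) − (-2160)| / √(2916 + 46656 + 5184) = |126| / 234 = 7/13.

7/13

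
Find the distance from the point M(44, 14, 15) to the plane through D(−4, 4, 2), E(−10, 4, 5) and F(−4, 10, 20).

DE = (−6, 0, 3) and DF = (0, 6, 18), so a normal is n = DE × DF = (−18, 108, −36).
Then n·(44, 14, 15) − 432 = −252.
|n| = √(324 + 11664 + 1296) = 18√41, so the distance is |-252|/(18√41) = 14√41/41.

14/√41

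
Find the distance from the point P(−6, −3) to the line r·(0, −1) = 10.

d = |0·(-6) + (-1)·(-3) − 10| / √(0 + 1) = |-7|/1 = 7.

7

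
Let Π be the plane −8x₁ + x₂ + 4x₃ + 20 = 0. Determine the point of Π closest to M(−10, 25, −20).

(-50/9, 220/9, -200/9)

The perpendicular from M has direction n = (−8, 1, 4): r = (−10, 25, −20) + λ(−8, 1, 4).
Substitute into the plane: n·(M + λn) = -20 gives 25 + 81λ = -20, so λ = -5/9.
Foot = (−10, 25, −20) + (-5/9)·(−8, 1, 4) = (−50/9, 220/9, −200/9).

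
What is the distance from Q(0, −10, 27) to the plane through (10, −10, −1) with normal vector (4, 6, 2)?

The plane has equation n·(r − (10, −10, −1)) = 0, i.e. n·r = -22.
n = (4, 6, 2); n·P − (-22) = 16; |n| = 2√14; distance = 16/(2√14) = 4√14/7.

4√14/7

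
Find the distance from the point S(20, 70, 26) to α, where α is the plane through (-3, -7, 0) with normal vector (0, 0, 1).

26

The plane has equation n·(r − (-3, -7, 0)) = 0, i.e. n·r = 0.
n = (0, 0, 1); n·P − 0 = 26; |n| = 1; distance = 26/1 = 26.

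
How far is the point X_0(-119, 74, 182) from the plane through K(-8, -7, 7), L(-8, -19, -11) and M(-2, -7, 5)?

KL = (0, -12, -18) and KM = (6, 0, -2), so a normal is n = KL × KM = (24, -108, 72).
d = |24·(-119) + (-108)·74 + 72·182 − 1068| / √(576 + 11664 + 5184) = |1188| / 132 = 9.

9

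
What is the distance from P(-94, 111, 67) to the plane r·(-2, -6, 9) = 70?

5

Normal vector n = (-2, -6, 9), and n·(-94, 111, 67) - 70 = 55.
|n| = √(4 + 36 + 81) = 11, so the distance is |55|/11 = 5.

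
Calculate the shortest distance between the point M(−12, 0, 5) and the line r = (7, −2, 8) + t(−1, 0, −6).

√337

Direction vector d = (−1, 0, −6).
AP = (−19, 2, −3), and AP × d = (−12, −111, 2).
|AP × d|² = 12469 and |d|² = 37, so the distance is √(12469/37) = √337.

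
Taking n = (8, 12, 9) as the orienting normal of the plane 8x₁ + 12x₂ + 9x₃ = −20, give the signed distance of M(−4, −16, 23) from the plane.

3/17

n·M − (-20) = 3.
|n| = 17, so the signed distance is 3/17.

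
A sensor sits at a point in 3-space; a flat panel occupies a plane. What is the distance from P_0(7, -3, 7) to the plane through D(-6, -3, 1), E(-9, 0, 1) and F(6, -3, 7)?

1/√6

DE = (-3, 3, 0) and DF = (12, 0, 6), so a normal is n = DE × DF = (18, 18, -36).
n = (18, 18, -36); n·P − (-198) = 18; |n| = 18√6; distance = 18/(18√6) = √6/6.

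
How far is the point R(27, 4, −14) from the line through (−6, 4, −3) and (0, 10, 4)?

33

A direction vector is d = (6, 6, 7).
AP = (33, 0, −11), and AP × d = (66, −297, 198).
|AP × d|² = 131769 and |d|² = 121, so the distance is √(131769/121) = √1089 = 33.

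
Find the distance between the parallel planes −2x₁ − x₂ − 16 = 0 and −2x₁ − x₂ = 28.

Both planes have normal n = (−2, −1, 0), |n| = √5. Any point on the first plane is at distance |28 − 16|/|n| = 12/√5 from the second.

12/√5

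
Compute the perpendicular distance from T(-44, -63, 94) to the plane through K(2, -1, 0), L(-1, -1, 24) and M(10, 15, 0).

KL = (-3, 0, 24) and KM = (8, 16, 0), so a normal is n = KL × KM = (-384, 192, -48).
n = (-384, 192, -48); n·P − (-960) = 1248; |n| = 432; distance = 1248/432 = 26/9.

26/9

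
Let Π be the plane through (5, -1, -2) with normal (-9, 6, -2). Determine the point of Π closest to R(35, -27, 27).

(-1, -3, 19)

n = (-9, 6, -2), |n|² = 121, and n·R − (-47) = -484.
t = -484/121 = -4, so the foot is R − t·n = (35, -27, 27) − (-4)·(-9, 6, -2) = (-1, -3, 19).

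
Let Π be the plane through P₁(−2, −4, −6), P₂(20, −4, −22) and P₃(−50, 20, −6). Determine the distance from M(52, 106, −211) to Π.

P₁P₂ = (22, 0, −16) and P₁P₃ = (−48, 24, 0), so a normal is n = P₁P₂ × P₁P₃ = (384, 768, 528).
n = (384, 768, 528); n·P − (-7008) = -3024; |n| = 1008; distance = 3024/1008 = 3.

3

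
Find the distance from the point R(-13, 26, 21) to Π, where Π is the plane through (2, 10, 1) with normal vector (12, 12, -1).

The plane has equation n·(r − (2, 10, 1)) = 0, i.e. n·r = 143.
Then n·(-13, 26, 21) - 143 = -8.
|n| = √(144 + 144 + 1) = 17, so the distance is |-8|/17 = 8/17.

8/17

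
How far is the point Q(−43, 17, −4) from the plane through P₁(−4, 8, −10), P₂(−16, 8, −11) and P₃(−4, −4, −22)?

3/17

P₁P₂ = (−12, 0, −1) and P₁P₃ = (0, −12, −12), so a normal is n = P₁P₂ × P₁P₃ = (−12, −144, 144).
Then n·(−43, 17, −4) − (−2544) = 36.
|n| = √(144 + 20736 + 20736) = 204, so the distance is |36|/204 = 3/17.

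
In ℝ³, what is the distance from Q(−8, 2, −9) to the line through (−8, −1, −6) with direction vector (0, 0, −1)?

3

Direction vector d = (0, 0, −1).
AP = (0, 3, −3), and AP × d = (−3, 0, 0).
|AP × d|² = 9 and |d|² = 1, so the distance is √9 = 3.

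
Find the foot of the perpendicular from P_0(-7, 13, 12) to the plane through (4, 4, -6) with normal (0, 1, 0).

(-7, 4, 12)

The perpendicular from P_0 has direction n = (0, 1, 0): r = (-7, 13, 12) + λ(0, 1, 0).
Substitute into the plane: n·(P_0 + λn) = 4 gives 13 + 1λ = 4, so λ = -9.
Foot = (-7, 13, 12) + (-9)·(0, 1, 0) = (-7, 4, 12).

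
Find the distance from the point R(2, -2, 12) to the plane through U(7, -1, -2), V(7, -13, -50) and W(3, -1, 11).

1/3

UV = (0, -12, -48) and UW = (-4, 0, 13), so a normal is n = UV × UW = (-156, 192, -48).
d = |(-156)·2 + 192·(-2) + (-48)·12 − (-1188)| / √(24336 + 36864 + 2304) = |-84| / 252 = 1/3.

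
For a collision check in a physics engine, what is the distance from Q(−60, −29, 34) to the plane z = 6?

n = (0, 0, 1); n·P − 6 = 28; |n| = 1; distance = 28/1 = 28.

28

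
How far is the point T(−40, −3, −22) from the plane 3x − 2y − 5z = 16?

n = (3, −2, −5); n·P − 16 = -20; |n| = √38; distance = 20/√38 = 10√38/19.

20/√38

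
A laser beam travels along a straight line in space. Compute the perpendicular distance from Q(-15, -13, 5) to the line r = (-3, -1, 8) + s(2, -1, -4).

3√33

Direction vector d = (2, -1, -4).
AP = (-12, -12, -3), and AP × d = (45, -54, 36).
|AP × d|² = 6237 and |d|² = 21, so the distance is √(6237/21) = √297 = 3√33.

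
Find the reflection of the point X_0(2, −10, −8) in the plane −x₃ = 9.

(2, -10, -10)

With n = (0, 0, −1), the signed offset is (n·X_0 − 9)/|n|² = -1/1 = -1.
X_0' = X_0 − 2t·n = (2, −10, −8) − (-2)·(0, 0, −1) = (2, −10, −10).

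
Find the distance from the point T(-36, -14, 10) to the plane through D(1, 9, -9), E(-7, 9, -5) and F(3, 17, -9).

3

DE = (-8, 0, 4) and DF = (2, 8, 0), so a normal is n = DE × DF = (-32, 8, -64).
Then n·(-36, -14, 10) - 616 = -216.
|n| = √(1024 + 64 + 4096) = 72, so the distance is |-216|/72 = 3.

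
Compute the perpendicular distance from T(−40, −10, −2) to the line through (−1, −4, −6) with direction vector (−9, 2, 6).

Direction vector d = (−9, 2, 6).
AP = (−39, −6, 4), and AP × d = (−44, 198, −132).
|AP × d|² = 58564 and |d|² = 121, so the distance is √(58564/121) = √484 = 22.

22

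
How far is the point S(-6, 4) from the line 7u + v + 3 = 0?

7√2/2

d = |7·(-6) + 1·4 − (-3)| / √(49 + 1) = |-35|/(5√2) = 7/√2.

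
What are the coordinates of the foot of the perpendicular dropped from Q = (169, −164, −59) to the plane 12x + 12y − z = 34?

(2813/17, -2848/17, -998/17)

The perpendicular from Q has direction n = (12, 12, −1): r = (169, −164, −59) + t(12, 12, −1).
Substitute into the plane: n·(Q + tn) = 34 gives 119 + 289t = 34, so t = -5/17.
Foot = (169, −164, −59) + (-5/17)·(12, 12, −1) = (2813/17, −2848/17, −998/17).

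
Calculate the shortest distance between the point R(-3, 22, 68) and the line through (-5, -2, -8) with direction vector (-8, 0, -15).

2√433

Direction vector d = (-8, 0, -15).
AP = (2, 24, 76), and AP × d = (-360, -578, 192).
|AP × d|² = 500548 and |d|² = 289, so the distance is √(500548/289) = √1732 = 2√433.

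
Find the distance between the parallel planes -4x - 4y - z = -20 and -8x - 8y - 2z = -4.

18/√33

Divide the second equation by 2 to match normals: -4x - 4y - z = -2.
Both planes have normal n = (-4, -4, -1), |n| = √33. Any point on the first plane is at distance |(-2) − (-20)|/|n| = 18/√33 = 6√33/11 from the second.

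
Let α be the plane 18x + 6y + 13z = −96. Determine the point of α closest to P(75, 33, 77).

(-15, 3, 12)

n = (18, 6, 13), |n|² = 529, and n·P − (-96) = 2645.
t = 2645/529 = 5, so the foot is P − t·n = (75, 33, 77) − 5·(18, 6, 13) = (−15, 3, 12).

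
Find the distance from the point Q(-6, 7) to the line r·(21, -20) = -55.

d = |21·(-6) + (-20)·7 − (-55)| / √(441 + 400) = |-211|/29 = 211/29.

211/29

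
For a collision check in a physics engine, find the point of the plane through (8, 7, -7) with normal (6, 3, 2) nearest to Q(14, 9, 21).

(2, 3, 17)

The perpendicular from Q has direction n = (6, 3, 2): r = (14, 9, 21) + μ(6, 3, 2).
Substitute into the plane: n·(Q + μn) = 55 gives 153 + 49μ = 55, so μ = -2.
Foot = (14, 9, 21) + (-2)·(6, 3, 2) = (2, 3, 17).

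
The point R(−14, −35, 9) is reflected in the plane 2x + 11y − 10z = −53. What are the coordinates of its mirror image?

With n = (2, 11, −10), the signed offset is (n·R − (-53))/|n|² = -450/225 = -2.
R' = R − 2t·n = (−14, −35, 9) − (-4)·(2, 11, −10) = (−6, 9, −31).

(-6, 9, -31)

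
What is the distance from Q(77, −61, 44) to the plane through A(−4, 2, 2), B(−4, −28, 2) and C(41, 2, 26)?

AB = (0, −30, 0) and AC = (45, 0, 24), so a normal is n = AB × AC = (−720, 0, 1350).
Then n·(77, −61, 44) − 5580 = −1620.
|n| = √(518400 + 0 + 1822500) = 1530, so the distance is |-1620|/1530 = 18/17.

18/17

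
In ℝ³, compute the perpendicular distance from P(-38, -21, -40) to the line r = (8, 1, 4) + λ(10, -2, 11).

6√26

Direction vector d = (10, -2, 11).
AP = (-46, -22, -44), and AP × d = (-330, 66, 312).
|AP × d|² = 210600 and |d|² = 225, so the distance is √(210600/225) = √936 = 6√26.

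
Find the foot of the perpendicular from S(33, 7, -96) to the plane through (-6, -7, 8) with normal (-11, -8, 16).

(-22, -33, -16)

The perpendicular from S has direction n = (-11, -8, 16): r = (33, 7, -96) + t(-11, -8, 16).
Substitute into the plane: n·(S + tn) = 250 gives -1955 + 441t = 250, so t = 5.
Foot = (33, 7, -96) + 5·(-11, -8, 16) = (-22, -33, -16).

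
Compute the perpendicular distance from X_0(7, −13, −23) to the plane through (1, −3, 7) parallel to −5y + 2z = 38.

Parallel planes share the normal n = (0, −5, 2); since (1, −3, 7) lies on the plane, its equation is −5y + 2z = 29.
Then n·(7, −13, −23) − 29 = −10.
|n| = √(0 + 25 + 4) = √29, so the distance is |-10|/√29 = 10/√29.

10/√29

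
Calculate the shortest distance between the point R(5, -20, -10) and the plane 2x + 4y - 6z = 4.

√14/2

Normal vector n = (2, 4, -6), and n·(5, -20, -10) - 4 = -14.
|n| = √(4 + 16 + 36) = 2√14, so the distance is |-14|/(2√14) = 7/√14.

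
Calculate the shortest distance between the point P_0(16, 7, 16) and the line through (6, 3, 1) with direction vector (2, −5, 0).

Direction vector d = (2, −5, 0).
AP = (10, 4, 15); AP·d = 0, |AP|² = 341, |d|² = 29.
distance² = |AP|² − (AP·d)²/|d|² = 341 − 0/29 = 341, so the distance is √341.

√341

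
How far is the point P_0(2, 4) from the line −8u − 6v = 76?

d = |(-8)·2 + (-6)·4 − 76| / √(64 + 36) = |-116|/10 = 58/5.

58/5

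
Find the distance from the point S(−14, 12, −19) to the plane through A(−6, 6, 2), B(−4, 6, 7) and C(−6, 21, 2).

2/√29

AB = (2, 0, 5) and AC = (0, 15, 0), so a normal is n = AB × AC = (−75, 0, 30).
Then n·(−14, 12, −19) − 510 = −30.
|n| = √(5625 + 0 + 900) = 15√29, so the distance is |-30|/(15√29) = 2√29/29.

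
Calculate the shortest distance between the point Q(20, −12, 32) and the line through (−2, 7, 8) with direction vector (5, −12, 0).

Direction vector d = (5, −12, 0).
AP = (22, −19, 24); AP·d = 338, |AP|² = 1421, |d|² = 169.
distance² = |AP|² − (AP·d)²/|d|² = 1421 − 114244/169 = 745, so the distance is √745.

√745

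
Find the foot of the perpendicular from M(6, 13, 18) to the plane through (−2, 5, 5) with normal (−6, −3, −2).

The perpendicular from M has direction n = (−6, −3, −2): r = (6, 13, 18) + μ(−6, −3, −2).
Substitute into the plane: n·(M + μn) = -13 gives -111 + 49μ = -13, so μ = 2.
Foot = (6, 13, 18) + 2·(−6, −3, −2) = (−6, 7, 14).

(-6, 7, 14)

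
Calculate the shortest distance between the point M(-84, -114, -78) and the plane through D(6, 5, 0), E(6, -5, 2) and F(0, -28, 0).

28/15

DE = (0, -10, 2) and DF = (-6, -33, 0), so a normal is n = DE × DF = (66, -12, -60).
Then n·(-84, -114, -78) - 336 = 168.
|n| = √(4356 + 144 + 3600) = 90, so the distance is |168|/90 = 28/15.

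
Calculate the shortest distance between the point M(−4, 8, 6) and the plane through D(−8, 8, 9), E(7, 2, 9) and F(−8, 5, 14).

DE = (15, −6, 0) and DF = (0, −3, 5), so a normal is n = DE × DF = (−30, −75, −45).
Then n·(−4, 8, 6) − (−765) = 15.
|n| = √(900 + 5625 + 2025) = 15√38, so the distance is |15|/(15√38) = √38/38.

1/√38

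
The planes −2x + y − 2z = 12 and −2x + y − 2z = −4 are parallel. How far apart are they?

With common normal n = (−2, 1, −2) (|n| = 3), the distance is |12 − (-4)|/|n| = 16/3.

16/3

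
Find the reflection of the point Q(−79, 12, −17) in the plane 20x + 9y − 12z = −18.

(1, 48, -65)

n = (20, 9, −12), |n|² = 625, n·Q − (-18) = -1250, so t = -1250/625 = -2.
Foot F = Q − (-2)·n = (−39, 30, −41); the reflection is 2F − Q = (1, 48, −65).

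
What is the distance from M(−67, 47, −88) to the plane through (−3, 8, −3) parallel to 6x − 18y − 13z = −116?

Parallel planes share the normal n = (6, −18, −13); since (−3, 8, −3) lies on the plane, its equation is 6x − 18y − 13z = -123.
n = (6, −18, −13); n·P − (-123) = 19; |n| = 23; distance = 19/23.

19/23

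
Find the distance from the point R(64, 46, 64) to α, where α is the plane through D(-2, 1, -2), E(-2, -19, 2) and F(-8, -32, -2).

DE = (0, -20, 4) and DF = (-6, -33, 0), so a normal is n = DE × DF = (132, -24, -120).
Then n·(64, 46, 64) - (-48) = -288.
|n| = √(17424 + 576 + 14400) = 180, so the distance is |-288|/180 = 8/5.

8/5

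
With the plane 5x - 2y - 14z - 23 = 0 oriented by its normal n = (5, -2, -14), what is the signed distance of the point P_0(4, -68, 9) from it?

7/15

n·P_0 − 23 = 7.
|n| = 15, so the signed distance is 7/15.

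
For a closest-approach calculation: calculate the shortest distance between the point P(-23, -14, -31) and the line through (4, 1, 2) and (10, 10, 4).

A direction vector is d = (6, 9, 2).
AP = (-27, -15, -33); AP·d = -363, |AP|² = 2043, |d|² = 121.
distance² = |AP|² − (AP·d)²/|d|² = 2043 − 131769/121 = 954, so the distance is 3√106.

3√106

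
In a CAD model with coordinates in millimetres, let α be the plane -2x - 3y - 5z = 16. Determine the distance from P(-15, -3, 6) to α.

Normal vector n = (-2, -3, -5), and n·(-15, -3, 6) - 16 = -7.
|n| = √(4 + 9 + 25) = √38, so the distance is |-7|/√38 = 7/√38.

7√38/38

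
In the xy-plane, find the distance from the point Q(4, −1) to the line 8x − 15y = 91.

44/17

d = |8·4 + (-15)·(-1) − 91| / √(64 + 225) = |-44|/17 = 44/17.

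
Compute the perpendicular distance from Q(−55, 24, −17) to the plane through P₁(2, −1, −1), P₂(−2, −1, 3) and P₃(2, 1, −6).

P₁P₂ = (−4, 0, 4) and P₁P₃ = (0, 2, −5), so a normal is n = P₁P₂ × P₁P₃ = (−8, −20, −8).
Then n·(−55, 24, −17) − 12 = 84.
|n| = √(64 + 400 + 64) = 4√33, so the distance is |84|/(4√33) = 7√33/11.

21/√33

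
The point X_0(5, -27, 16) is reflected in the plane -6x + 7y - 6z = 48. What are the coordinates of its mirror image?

(-31, 15, -20)

With n = (-6, 7, -6), the signed offset is (n·X_0 − 48)/|n|² = -363/121 = -3.
X_0' = X_0 − 2t·n = (5, -27, 16) − (-6)·(-6, 7, -6) = (-31, 15, -20).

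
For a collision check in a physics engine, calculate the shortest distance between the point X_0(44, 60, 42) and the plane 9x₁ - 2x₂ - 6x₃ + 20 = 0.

d = |9·44 + (-2)·60 + (-6)·42 − (-20)| / √(81 + 4 + 36) = |44| / 11 = 4.

4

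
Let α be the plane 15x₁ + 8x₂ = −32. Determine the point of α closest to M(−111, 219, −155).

(-1992/17, 3667/17, -155)

The perpendicular from M has direction n = (15, 8, 0): r = (−111, 219, −155) + μ(15, 8, 0).
Substitute into the plane: n·(M + μn) = -32 gives 87 + 289μ = -32, so μ = -7/17.
Foot = (−111, 219, −155) + (-7/17)·(15, 8, 0) = (−1992/17, 3667/17, −155).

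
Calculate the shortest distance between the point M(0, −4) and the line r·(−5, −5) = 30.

The normal to the line is n = (−5, −5) with |n| = 5√2.
|n·M − 30| = |20 − 30| = 10, so the distance is 10/(5√2) = √2.

√2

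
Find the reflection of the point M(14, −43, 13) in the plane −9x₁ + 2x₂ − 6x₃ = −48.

With n = (−9, 2, −6), the signed offset is (n·M − (-48))/|n|² = -242/121 = -2.
M' = M − 2t·n = (14, −43, 13) − (-4)·(−9, 2, −6) = (−22, −35, −11).

(-22, -35, -11)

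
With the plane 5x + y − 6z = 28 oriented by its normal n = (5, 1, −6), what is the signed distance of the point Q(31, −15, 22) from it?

-10√62/31

n·Q − 28 = -20.
|n| = √62, so the signed distance is -10√62/31.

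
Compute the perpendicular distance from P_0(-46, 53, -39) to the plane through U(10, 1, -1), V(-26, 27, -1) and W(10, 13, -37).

UV = (-36, 26, 0) and UW = (0, 12, -36), so a normal is n = UV × UW = (-936, -1296, -432).
d = |(-936)·(-46) + (-1296)·53 + (-432)·(-39) − (-10224)| / √(876096 + 1679616 + 186624) = |1440| / 1656 = 20/23.

20/23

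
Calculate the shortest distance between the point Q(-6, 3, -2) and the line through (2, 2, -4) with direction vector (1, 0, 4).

Direction vector d = (1, 0, 4).
AP = (-8, 1, 2), and AP × d = (4, 34, -1).
|AP × d|² = 1173 and |d|² = 17, so the distance is √(1173/17) = √69.

√69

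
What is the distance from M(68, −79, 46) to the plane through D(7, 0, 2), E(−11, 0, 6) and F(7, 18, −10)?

4

DE = (−18, 0, 4) and DF = (0, 18, −12), so a normal is n = DE × DF = (−72, −216, −324).
n = (−72, −216, −324); n·P − (-1152) = -1584; |n| = 396; distance = 1584/396 = 4.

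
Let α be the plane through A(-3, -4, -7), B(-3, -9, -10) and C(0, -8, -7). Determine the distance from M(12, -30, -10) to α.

3√2/10

AB = (0, -5, -3) and AC = (3, -4, 0), so a normal is n = AB × AC = (-12, -9, 15).
n = (-12, -9, 15); n·P − (-33) = 9; |n| = 15√2; distance = 9/(15√2) = 3√2/10.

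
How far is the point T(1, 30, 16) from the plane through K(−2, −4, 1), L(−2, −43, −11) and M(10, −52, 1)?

KL = (0, −39, −12) and KM = (12, −48, 0), so a normal is n = KL × KM = (−576, −144, 468).
Then n·(1, 30, 16) − 2196 = 396.
|n| = √(331776 + 20736 + 219024) = 756, so the distance is |396|/756 = 11/21.

11/21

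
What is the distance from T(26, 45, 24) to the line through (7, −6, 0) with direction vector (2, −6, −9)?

3√178

Direction vector d = (2, −6, −9).
AP = (19, 51, 24); AP·d = -484, |AP|² = 3538, |d|² = 121.
distance² = |AP|² − (AP·d)²/|d|² = 3538 − 234256/121 = 1602, so the distance is 3√178.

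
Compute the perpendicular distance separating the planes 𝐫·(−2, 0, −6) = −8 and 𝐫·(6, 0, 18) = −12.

Divide the second equation by -3 to match normals: −2x₁ − 6x₃ = 4.
Both planes have normal n = (−2, 0, −6), |n| = 2√10. Any point on the first plane is at distance |4 − (-8)|/|n| = 12/(2√10) = 6/√10 from the second.

3√10/5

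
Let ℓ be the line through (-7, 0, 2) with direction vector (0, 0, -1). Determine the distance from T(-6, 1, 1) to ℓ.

Direction vector d = (0, 0, -1).
AP = (1, 1, -1), and AP × d = (-1, 1, 0).
|AP × d|² = 2 and |d|² = 1, so the distance is √2.

√2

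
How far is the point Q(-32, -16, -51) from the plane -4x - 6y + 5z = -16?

15√77/77

d = |(-4)·(-32) + (-6)·(-16) + 5·(-51) − (-16)| / √(16 + 36 + 25) = |-15| / √77 = 15√77/77.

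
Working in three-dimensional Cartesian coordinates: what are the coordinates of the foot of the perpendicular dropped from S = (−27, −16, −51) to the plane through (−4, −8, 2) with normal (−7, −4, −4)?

(8, 4, -31)

n = (−7, −4, −4), |n|² = 81, and n·S − 52 = 405.
t = 405/81 = 5, so the foot is S − t·n = (−27, −16, −51) − 5·(−7, −4, −4) = (8, 4, −31).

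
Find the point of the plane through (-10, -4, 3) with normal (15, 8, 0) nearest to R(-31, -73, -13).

(14, -49, -13)

The perpendicular from R has direction n = (15, 8, 0): r = (-31, -73, -13) + t(15, 8, 0).
Substitute into the plane: n·(R + tn) = -182 gives -1049 + 289t = -182, so t = 3.
Foot = (-31, -73, -13) + 3·(15, 8, 0) = (14, -49, -13).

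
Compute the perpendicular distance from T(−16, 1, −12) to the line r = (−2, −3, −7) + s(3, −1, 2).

Direction vector d = (3, −1, 2).
AP = (−14, 4, −5), and AP × d = (3, 13, 2).
|AP × d|² = 182 and |d|² = 14, so the distance is √(182/14) = √13.

√13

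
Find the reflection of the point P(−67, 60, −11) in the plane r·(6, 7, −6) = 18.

With n = (6, 7, −6), the signed offset is (n·P − 18)/|n|² = 66/121 = 6/11.
P' = P − 2t·n = (−67, 60, −11) − (12/11)·(6, 7, −6) = (−809/11, 576/11, −49/11).

(-809/11, 576/11, -49/11)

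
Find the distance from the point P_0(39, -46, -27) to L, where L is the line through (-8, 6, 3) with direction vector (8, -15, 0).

Direction vector d = (8, -15, 0).
AP = (47, -52, -30), and AP × d = (-450, -240, -289).
|AP × d|² = 343621 and |d|² = 289, so the distance is √(343621/289) = √1189.

√1189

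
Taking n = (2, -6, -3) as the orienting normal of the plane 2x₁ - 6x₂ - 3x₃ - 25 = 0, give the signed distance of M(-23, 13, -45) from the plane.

-2

n·M − 25 = -14.
|n| = 7, so the signed distance is -14/7 = -2.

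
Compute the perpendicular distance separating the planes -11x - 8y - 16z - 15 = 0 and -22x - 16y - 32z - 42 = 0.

2/7

Divide the second equation by 2 to match normals: -11x - 8y - 16z = 21.
Both planes have normal n = (-11, -8, -16), |n| = 21. Any point on the first plane is at distance |21 − 15|/|n| = 6/21 = 2/7 from the second.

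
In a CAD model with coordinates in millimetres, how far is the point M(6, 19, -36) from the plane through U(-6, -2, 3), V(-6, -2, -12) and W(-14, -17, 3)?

UV = (0, 0, -15) and UW = (-8, -15, 0), so a normal is n = UV × UW = (-225, 120, 0).
Then n·(6, 19, -36) - 1110 = -180.
|n| = √(50625 + 14400 + 0) = 255, so the distance is |-180|/255 = 12/17.

12/17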